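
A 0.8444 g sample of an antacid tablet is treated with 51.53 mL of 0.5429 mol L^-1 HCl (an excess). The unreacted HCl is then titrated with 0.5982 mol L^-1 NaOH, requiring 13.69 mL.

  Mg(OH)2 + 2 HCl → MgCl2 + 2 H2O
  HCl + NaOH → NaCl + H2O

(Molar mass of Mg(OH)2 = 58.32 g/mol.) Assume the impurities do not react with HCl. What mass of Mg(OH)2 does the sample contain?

n(HCl) added = 0.05153 × 0.5429 = 0.02798 mol
n(NaOH) used in back-titration = 0.01369 × 0.5982 = 8.189 × 10^-3 mol
n(HCl) left over = 8.189 × 10^-3 mol (1:1 ratio)
n(HCl) consumed by analyte = 0.02798 − 8.189 × 10^-3 = 0.01979 mol
From the 1:2 ratio, n(Mg(OH)2) = 1/2 × 0.01979 = 9.893 × 10^-3 mol
mass of Mg(OH)2 = 9.893 × 10^-3 × 58.32 = 0.5770 g

0.5770 g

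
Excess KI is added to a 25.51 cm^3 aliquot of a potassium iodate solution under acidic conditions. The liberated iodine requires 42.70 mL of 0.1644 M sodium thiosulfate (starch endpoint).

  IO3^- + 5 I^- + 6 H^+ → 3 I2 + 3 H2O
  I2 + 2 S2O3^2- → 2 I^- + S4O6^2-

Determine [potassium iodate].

n(S2O3^2-) = 0.04270 × 0.1644 = 7.020 × 10^-3 mol
n(I2) = n(S2O3^2-)/2 = 3.510 × 10^-3 mol
From the 1:3 ratio, n(IO3^-) in the aliquot = 1/3 × 3.510 × 10^-3 = 1.170 × 10^-3 mol
[IO3^-] = 1.170 × 10^-3 / 0.02551 = 0.04586 mol/L

0.04586 M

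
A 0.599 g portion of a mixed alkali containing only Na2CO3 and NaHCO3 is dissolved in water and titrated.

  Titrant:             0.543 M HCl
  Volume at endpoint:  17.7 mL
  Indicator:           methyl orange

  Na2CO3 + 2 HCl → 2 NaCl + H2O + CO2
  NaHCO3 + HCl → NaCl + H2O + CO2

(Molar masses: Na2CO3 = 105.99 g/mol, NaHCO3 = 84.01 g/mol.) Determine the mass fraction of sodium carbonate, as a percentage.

59.5 %

n(HCl) = 0.0177 × 0.543 = 9.61 × 10^-3 mol
Let x = n(Na2CO3), y = n(NaHCO3).
Titrant: 2x + 1y = 9.61 × 10^-3;  mass: 105.99x + 84.01y = 0.599
Solving, x = 3.36 × 10^-3 mol, y = 2.89 × 10^-3 mol
mass of Na2CO3 = 3.36 × 10^-3 × 105.99 = 0.356 g
% Na2CO3 = 0.356 / 0.599 × 100 = 59.5 %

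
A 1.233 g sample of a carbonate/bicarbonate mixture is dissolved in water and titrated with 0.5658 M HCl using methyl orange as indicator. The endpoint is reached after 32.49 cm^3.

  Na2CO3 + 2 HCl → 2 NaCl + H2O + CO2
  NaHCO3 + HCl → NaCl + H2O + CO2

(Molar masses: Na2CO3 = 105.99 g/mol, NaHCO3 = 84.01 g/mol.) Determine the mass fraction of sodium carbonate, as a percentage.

n(HCl) = 0.03249 × 0.5658 = 0.01838 mol
Let x = n(Na2CO3), y = n(NaHCO3).
Titrant: 2x + 1y = 0.01838;  mass: 105.99x + 84.01y = 1.233
Solving, x = 5.019 × 10^-3 mol, y = 8.344 × 10^-3 mol
mass of Na2CO3 = 5.019 × 10^-3 × 105.99 = 0.5320 g
% Na2CO3 = 0.5320 / 1.233 × 100 = 43.15 %

43.15 %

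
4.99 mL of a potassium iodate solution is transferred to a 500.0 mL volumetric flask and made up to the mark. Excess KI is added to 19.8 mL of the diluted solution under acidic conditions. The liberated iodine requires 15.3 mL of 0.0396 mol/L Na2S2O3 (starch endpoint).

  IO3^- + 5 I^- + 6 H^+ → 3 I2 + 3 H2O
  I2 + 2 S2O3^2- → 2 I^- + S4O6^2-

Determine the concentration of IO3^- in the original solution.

n(S2O3^2-) = 0.0153 × 0.0396 = 6.06 × 10^-4 mol
n(I2) = n(S2O3^2-)/2 = 3.03 × 10^-4 mol
From the 1:3 ratio, n(IO3^-) in the aliquot = 1/3 × 3.03 × 10^-4 = 1.01 × 10^-4 mol
[IO3^-]_dilute = 1.01 × 10^-4 / 0.0198 = 0.00510 mol/L
[IO3^-]_original = 0.00510 × 500.0/4.99 = 0.511 mol/L

0.511 mol/L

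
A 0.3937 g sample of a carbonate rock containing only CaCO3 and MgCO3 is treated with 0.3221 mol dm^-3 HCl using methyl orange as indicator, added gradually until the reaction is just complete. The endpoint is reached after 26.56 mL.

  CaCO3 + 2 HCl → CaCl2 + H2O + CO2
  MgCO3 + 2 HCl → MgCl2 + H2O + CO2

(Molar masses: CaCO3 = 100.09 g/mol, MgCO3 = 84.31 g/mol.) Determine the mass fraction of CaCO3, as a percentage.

53.27 %

n(HCl) = 0.02656 × 0.3221 = 8.555 × 10^-3 mol
Let x = n(CaCO3), y = n(MgCO3).
Titrant: 2x + 2y = 8.555 × 10^-3;  mass: 100.09x + 84.31y = 0.3937
Solving, x = 2.095 × 10^-3 mol, y = 2.182 × 10^-3 mol
mass of CaCO3 = 2.095 × 10^-3 × 100.09 = 0.2097 g
% CaCO3 = 0.2097 / 0.3937 × 100 = 53.27 %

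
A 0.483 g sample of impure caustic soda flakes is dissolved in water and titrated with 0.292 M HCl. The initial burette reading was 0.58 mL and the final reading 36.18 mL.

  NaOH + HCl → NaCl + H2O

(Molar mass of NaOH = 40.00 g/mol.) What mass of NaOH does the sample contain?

0.416 g

n(HCl) = 0.0356 L × 0.292 mol/L = 0.0104 mol
n(NaOH) = 0.0104 mol (1:1 ratio)
mass of NaOH = 0.0104 × 40.00 g/mol = 0.416 g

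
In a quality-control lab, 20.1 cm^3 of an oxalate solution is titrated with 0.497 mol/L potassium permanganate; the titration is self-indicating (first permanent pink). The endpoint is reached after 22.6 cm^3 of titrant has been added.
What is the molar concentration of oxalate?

2 MnO4^- + 5 C2O4^2- + 16 H^+ → 2 Mn^2+ + 10 CO2 + 8 H2O
n(KMnO4) = 0.0226 L × 0.497 mol/L = 0.0112 mol
From the 5:2 mole ratio, n(C2O4^2-) = 5/2 × 0.0112 = 0.0281 mol
[C2O4^2-] = 0.0281 mol / 0.0201 L = 1.40 mol/L

1.40 mol/L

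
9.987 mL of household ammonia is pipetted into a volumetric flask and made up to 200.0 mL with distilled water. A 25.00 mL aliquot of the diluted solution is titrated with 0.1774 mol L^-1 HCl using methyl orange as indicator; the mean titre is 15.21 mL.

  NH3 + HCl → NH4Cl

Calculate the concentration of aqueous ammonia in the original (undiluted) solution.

2.161 mol/L

n(HCl) = 0.01521 × 0.1774 = 2.698 × 10^-3 mol
n(NH3) in the aliquot = 2.698 × 10^-3 mol (1:1 ratio)
[NH3]_dilute = 2.698 × 10^-3 / 0.02500 = 0.1079 mol/L
Dilution factor = 200.0 / 9.987 = 20.03
[NH3]_stock = 0.1079 × 20.03 = 2.161 mol/L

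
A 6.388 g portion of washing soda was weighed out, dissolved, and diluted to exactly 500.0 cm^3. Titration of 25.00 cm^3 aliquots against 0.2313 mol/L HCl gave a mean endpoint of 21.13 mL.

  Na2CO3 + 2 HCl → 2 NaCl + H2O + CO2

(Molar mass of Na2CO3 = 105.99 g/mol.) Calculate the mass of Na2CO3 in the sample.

5.180 g

n(HCl) per titration = 0.02113 × 0.2313 = 4.887 × 10^-3 mol
From the 1:2 ratio, n(Na2CO3) in each aliquot = 1/2 × 4.887 × 10^-3 = 2.444 × 10^-3 mol
n(Na2CO3) in the whole flask = 2.444 × 10^-3 × 500.0/25.00 = 0.04887 mol
mass of Na2CO3 = 0.04887 × 105.99 = 5.180 g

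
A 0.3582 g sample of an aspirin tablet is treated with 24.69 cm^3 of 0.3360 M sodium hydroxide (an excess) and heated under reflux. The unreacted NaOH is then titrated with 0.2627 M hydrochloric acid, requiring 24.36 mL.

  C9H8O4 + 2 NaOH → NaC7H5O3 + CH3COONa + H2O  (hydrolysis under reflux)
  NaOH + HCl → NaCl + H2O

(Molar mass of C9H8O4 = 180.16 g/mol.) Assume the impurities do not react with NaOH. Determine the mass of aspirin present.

n(NaOH) added = 0.02469 × 0.3360 = 8.296 × 10^-3 mol
n(HCl) used in back-titration = 0.02436 × 0.2627 = 6.399 × 10^-3 mol
n(NaOH) left over = 6.399 × 10^-3 mol (1:1 ratio)
n(NaOH) consumed by analyte = 8.296 × 10^-3 − 6.399 × 10^-3 = 1.896 × 10^-3 mol
From the 1:2 ratio, n(C9H8O4) = 1/2 × 1.896 × 10^-3 = 9.482 × 10^-4 mol
mass of C9H8O4 = 9.482 × 10^-4 × 180.16 = 0.1708 g

0.1708 g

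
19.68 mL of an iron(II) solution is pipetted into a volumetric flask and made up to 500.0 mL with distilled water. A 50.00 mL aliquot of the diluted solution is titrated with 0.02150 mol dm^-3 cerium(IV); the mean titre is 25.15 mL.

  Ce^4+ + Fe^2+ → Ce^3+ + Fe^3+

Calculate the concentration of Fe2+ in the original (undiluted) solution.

n(Ce4+) = 0.02515 × 0.02150 = 5.407 × 10^-4 mol
n(Fe2+) in the aliquot = 5.407 × 10^-4 mol (1:1 ratio)
[Fe2+]_dilute = 5.407 × 10^-4 / 0.05000 = 0.01081 mol/L
Dilution factor = 500.0 / 19.68 = 25.41
[Fe2+]_stock = 0.01081 × 25.41 = 0.2748 mol/L

0.2748 mol/L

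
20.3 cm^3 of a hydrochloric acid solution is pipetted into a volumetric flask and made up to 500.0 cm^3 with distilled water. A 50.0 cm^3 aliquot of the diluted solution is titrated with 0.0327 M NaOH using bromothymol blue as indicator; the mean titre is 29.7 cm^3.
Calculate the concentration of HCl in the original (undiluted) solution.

0.478 M

HCl + NaOH → NaCl + H2O
n(NaOH) = 0.0297 × 0.0327 = 9.71 × 10^-4 mol
n(HCl) in the aliquot = 9.71 × 10^-4 mol (1:1 ratio)
[HCl]_dilute = 9.71 × 10^-4 / 0.0500 = 0.0194 mol/L
Dilution factor = 500.0 / 20.3 = 24.63
[HCl]_stock = 0.0194 × 24.63 = 0.478 mol/L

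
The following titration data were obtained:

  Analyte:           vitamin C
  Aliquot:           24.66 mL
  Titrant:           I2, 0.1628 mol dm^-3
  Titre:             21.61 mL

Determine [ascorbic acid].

C6H8O6 + I2 → C6H6O6 + 2 HI
n(I2) = 0.02161 L × 0.1628 mol/L = 3.518 × 10^-3 mol
n(C6H8O6) = 3.518 × 10^-3 mol (1:1 mole ratio)
[C6H8O6] = 3.518 × 10^-3 mol / 0.02466 L = 0.1427 mol/L

0.1427 mol/L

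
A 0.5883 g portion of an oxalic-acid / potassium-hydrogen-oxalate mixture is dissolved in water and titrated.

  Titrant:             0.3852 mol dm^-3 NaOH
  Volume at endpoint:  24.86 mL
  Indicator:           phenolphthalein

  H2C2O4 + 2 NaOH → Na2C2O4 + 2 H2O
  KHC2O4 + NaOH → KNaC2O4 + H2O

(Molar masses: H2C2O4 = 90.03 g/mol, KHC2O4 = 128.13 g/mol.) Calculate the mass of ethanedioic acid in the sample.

n(NaOH) = 0.02486 × 0.3852 = 9.576 × 10^-3 mol
Let x = n(H2C2O4), y = n(KHC2O4).
Titrant: 2x + 1y = 9.576 × 10^-3;  mass: 90.03x + 128.13y = 0.5883
Solving, x = 3.842 × 10^-3 mol, y = 1.892 × 10^-3 mol
mass of H2C2O4 = 3.842 × 10^-3 × 90.03 = 0.3459 g

0.3459 g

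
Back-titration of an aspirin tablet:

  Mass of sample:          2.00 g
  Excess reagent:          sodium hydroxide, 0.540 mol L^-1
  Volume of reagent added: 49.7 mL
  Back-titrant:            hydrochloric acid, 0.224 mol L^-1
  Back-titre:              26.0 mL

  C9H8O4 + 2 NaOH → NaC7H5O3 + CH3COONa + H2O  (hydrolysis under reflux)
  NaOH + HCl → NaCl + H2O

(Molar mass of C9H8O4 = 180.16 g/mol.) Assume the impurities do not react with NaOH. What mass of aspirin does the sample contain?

n(NaOH) added = 0.0497 × 0.540 = 0.0268 mol
n(HCl) used in back-titration = 0.0260 × 0.224 = 5.82 × 10^-3 mol
n(NaOH) left over = 5.82 × 10^-3 mol (1:1 ratio)
n(NaOH) consumed by analyte = 0.0268 − 5.82 × 10^-3 = 0.0210 mol
From the 1:2 ratio, n(C9H8O4) = 1/2 × 0.0210 = 0.0105 mol
mass of C9H8O4 = 0.0105 × 180.16 = 1.89 g

1.89 g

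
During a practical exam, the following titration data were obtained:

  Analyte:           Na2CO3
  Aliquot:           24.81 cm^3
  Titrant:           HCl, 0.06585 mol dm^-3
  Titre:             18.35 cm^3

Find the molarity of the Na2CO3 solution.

Na2CO3 + 2 HCl → 2 NaCl + H2O + CO2
n(HCl) = 0.01835 L × 0.06585 mol/L = 1.208 × 10^-3 mol
From the 1:2 mole ratio, n(Na2CO3) = 1/2 × 1.208 × 10^-3 = 6.042 × 10^-4 mol
[Na2CO3] = 6.042 × 10^-4 mol / 0.02481 L = 0.02435 mol/L

0.02435 mol/L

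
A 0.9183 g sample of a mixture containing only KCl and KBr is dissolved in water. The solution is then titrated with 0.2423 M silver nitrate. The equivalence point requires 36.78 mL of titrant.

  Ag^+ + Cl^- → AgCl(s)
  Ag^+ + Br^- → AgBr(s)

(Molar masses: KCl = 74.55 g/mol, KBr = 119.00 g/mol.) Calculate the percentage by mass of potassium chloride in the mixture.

n(AgNO3) = 0.03678 × 0.2423 = 8.912 × 10^-3 mol
Let x = n(KCl), y = n(KBr).
Titrant: 1x + 1y = 8.912 × 10^-3;  mass: 74.55x + 119.00y = 0.9183
Solving, x = 3.199 × 10^-3 mol, y = 5.713 × 10^-3 mol
mass of KCl = 3.199 × 10^-3 × 74.55 = 0.2385 g
% KCl = 0.2385 / 0.9183 × 100 = 25.97 %

25.97 %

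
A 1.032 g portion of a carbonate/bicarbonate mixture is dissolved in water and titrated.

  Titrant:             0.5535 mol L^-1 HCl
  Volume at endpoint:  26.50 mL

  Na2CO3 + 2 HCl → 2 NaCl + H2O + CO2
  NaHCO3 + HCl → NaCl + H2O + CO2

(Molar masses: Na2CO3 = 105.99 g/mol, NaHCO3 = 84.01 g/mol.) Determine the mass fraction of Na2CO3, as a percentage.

n(HCl) = 0.02650 × 0.5535 = 0.01467 mol
Let x = n(Na2CO3), y = n(NaHCO3).
Titrant: 2x + 1y = 0.01467;  mass: 105.99x + 84.01y = 1.032
Solving, x = 3.228 × 10^-3 mol, y = 8.212 × 10^-3 mol
mass of Na2CO3 = 3.228 × 10^-3 × 105.99 = 0.3421 g
% Na2CO3 = 0.3421 / 1.032 × 100 = 33.15 %

33.15 %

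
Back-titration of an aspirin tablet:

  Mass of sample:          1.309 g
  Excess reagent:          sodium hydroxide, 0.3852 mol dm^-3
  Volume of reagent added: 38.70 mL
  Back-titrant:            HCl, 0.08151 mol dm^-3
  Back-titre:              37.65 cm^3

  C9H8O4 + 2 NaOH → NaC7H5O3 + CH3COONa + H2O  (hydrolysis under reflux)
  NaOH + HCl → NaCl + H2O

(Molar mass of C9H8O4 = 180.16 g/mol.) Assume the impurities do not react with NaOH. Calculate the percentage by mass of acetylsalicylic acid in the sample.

81.47 %

n(NaOH) added = 0.03870 × 0.3852 = 0.01491 mol
n(HCl) used in back-titration = 0.03765 × 0.08151 = 3.069 × 10^-3 mol
n(NaOH) left over = 3.069 × 10^-3 mol (1:1 ratio)
n(NaOH) consumed by analyte = 0.01491 − 3.069 × 10^-3 = 0.01184 mol
From the 1:2 ratio, n(C9H8O4) = 1/2 × 0.01184 = 5.919 × 10^-3 mol
mass of C9H8O4 = 5.919 × 10^-3 × 180.16 = 1.066 g
% C9H8O4 = 1.066 / 1.309 × 100 = 81.47 %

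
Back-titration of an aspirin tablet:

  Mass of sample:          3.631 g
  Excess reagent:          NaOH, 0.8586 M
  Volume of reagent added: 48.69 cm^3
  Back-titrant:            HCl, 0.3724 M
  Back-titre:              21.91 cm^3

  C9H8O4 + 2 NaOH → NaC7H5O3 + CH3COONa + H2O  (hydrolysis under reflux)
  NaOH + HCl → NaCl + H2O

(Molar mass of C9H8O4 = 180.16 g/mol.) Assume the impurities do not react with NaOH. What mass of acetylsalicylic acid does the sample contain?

n(NaOH) added = 0.04869 × 0.8586 = 0.04181 mol
n(HCl) used in back-titration = 0.02191 × 0.3724 = 8.159 × 10^-3 mol
n(NaOH) left over = 8.159 × 10^-3 mol (1:1 ratio)
n(NaOH) consumed by analyte = 0.04181 − 8.159 × 10^-3 = 0.03365 mol
From the 1:2 ratio, n(C9H8O4) = 1/2 × 0.03365 = 0.01682 mol
mass of C9H8O4 = 0.01682 × 180.16 = 3.031 g

3.031 g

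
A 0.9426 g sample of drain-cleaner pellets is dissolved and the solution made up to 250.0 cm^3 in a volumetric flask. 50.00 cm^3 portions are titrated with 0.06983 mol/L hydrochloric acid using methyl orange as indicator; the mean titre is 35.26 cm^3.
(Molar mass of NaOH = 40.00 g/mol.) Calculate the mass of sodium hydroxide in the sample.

0.4924 g

NaOH + HCl → NaCl + H2O
n(HCl) per titration = 0.03526 × 0.06983 = 2.462 × 10^-3 mol
n(NaOH) in each aliquot = 2.462 × 10^-3 mol (1:1 ratio)
n(NaOH) in the whole flask = 2.462 × 10^-3 × 250.0/50.00 = 0.01231 mol
mass of NaOH = 0.01231 × 40.00 = 0.4924 g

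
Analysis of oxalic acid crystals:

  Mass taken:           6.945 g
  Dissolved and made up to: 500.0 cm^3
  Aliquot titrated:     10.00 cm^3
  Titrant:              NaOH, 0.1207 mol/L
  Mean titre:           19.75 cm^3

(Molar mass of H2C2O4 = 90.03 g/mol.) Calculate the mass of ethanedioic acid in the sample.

H2C2O4 + 2 NaOH → Na2C2O4 + 2 H2O
n(NaOH) per titration = 0.01975 × 0.1207 = 2.384 × 10^-3 mol
From the 1:2 ratio, n(H2C2O4) in each aliquot = 1/2 × 2.384 × 10^-3 = 1.192 × 10^-3 mol
n(H2C2O4) in the whole flask = 1.192 × 10^-3 × 500.0/10.00 = 0.05960 mol
mass of H2C2O4 = 0.05960 × 90.03 = 5.365 g

5.365 g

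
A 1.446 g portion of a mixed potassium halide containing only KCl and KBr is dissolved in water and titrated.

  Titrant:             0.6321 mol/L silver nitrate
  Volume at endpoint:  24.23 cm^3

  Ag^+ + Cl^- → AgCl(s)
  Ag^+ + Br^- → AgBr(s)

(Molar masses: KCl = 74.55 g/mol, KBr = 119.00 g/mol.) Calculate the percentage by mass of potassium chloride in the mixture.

43.68 %

n(AgNO3) = 0.02423 × 0.6321 = 0.01532 mol
Let x = n(KCl), y = n(KBr).
Titrant: 1x + 1y = 0.01532;  mass: 74.55x + 119.00y = 1.446
Solving, x = 8.472 × 10^-3 mol, y = 6.844 × 10^-3 mol
mass of KCl = 8.472 × 10^-3 × 74.55 = 0.6316 g
% KCl = 0.6316 / 1.446 × 100 = 43.68 %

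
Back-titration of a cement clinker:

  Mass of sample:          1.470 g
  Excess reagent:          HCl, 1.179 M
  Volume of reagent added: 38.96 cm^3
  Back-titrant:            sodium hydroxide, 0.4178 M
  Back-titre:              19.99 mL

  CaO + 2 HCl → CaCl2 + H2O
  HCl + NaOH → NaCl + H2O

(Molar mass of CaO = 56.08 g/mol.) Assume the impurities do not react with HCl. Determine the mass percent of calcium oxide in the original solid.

n(HCl) added = 0.03896 × 1.179 = 0.04593 mol
n(NaOH) used in back-titration = 0.01999 × 0.4178 = 8.352 × 10^-3 mol
n(HCl) left over = 8.352 × 10^-3 mol (1:1 ratio)
n(HCl) consumed by analyte = 0.04593 − 8.352 × 10^-3 = 0.03758 mol
From the 1:2 ratio, n(CaO) = 1/2 × 0.03758 = 0.01879 mol
mass of CaO = 0.01879 × 56.08 = 1.054 g
% CaO = 1.054 / 1.470 × 100 = 71.69 %

71.69 %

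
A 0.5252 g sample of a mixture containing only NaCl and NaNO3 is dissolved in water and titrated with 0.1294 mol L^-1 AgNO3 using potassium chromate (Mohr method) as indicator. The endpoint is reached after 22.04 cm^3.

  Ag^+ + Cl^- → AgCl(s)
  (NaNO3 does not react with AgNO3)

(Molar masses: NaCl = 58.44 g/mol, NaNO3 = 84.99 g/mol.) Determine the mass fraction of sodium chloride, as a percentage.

n(AgNO3) = 0.02204 × 0.1294 = 2.852 × 10^-3 mol
Let x = n(NaCl), y = n(NaNO3).
Titrant: 1x = 2.852 × 10^-3;  mass: 58.44x + 84.99y = 0.5252
Solving, x = 2.852 × 10^-3 mol, y = 4.219 × 10^-3 mol
mass of NaCl = 2.852 × 10^-3 × 58.44 = 0.1667 g
% NaCl = 0.1667 / 0.5252 × 100 = 31.73 %

31.73 %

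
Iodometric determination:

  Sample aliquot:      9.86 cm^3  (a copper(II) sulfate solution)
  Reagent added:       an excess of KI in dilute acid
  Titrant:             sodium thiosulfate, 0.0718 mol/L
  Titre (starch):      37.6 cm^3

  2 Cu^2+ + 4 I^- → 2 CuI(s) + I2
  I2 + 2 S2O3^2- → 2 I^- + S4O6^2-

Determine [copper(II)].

0.274 mol/L

n(S2O3^2-) = 0.0376 × 0.0718 = 2.70 × 10^-3 mol
n(I2) = n(S2O3^2-)/2 = 1.35 × 10^-3 mol
From the 2:1 ratio, n(Cu2+) in the aliquot = 2/1 × 1.35 × 10^-3 = 2.70 × 10^-3 mol
[Cu2+] = 2.70 × 10^-3 / 0.00986 = 0.274 mol/L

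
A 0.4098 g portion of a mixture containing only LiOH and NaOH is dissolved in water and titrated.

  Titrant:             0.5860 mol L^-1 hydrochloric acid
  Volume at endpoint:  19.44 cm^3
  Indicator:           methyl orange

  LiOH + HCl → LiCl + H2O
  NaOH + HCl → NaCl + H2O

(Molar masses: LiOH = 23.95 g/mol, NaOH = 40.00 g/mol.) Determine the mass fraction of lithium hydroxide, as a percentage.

16.70 %

n(HCl) = 0.01944 × 0.5860 = 0.01139 mol
Let x = n(LiOH), y = n(NaOH).
Titrant: 1x + 1y = 0.01139;  mass: 23.95x + 40.00y = 0.4098
Solving, x = 2.858 × 10^-3 mol, y = 8.534 × 10^-3 mol
mass of LiOH = 2.858 × 10^-3 × 23.95 = 0.06845 g
% LiOH = 0.06845 / 0.4098 × 100 = 16.70 %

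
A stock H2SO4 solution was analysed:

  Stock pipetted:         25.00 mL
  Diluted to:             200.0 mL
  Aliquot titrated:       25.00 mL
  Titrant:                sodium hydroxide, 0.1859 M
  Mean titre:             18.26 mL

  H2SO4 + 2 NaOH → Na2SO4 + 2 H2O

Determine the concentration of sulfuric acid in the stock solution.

0.5431 M

n(NaOH) = 0.01826 × 0.1859 = 3.395 × 10^-3 mol
From the 1:2 ratio, n(H2SO4) in the aliquot = 1/2 × 3.395 × 10^-3 = 1.697 × 10^-3 mol
[H2SO4]_dilute = 1.697 × 10^-3 / 0.02500 = 0.06789 mol/L
Dilution factor = 200.0 / 25.00 = 8.000
[H2SO4]_stock = 0.06789 × 8.000 = 0.5431 mol/L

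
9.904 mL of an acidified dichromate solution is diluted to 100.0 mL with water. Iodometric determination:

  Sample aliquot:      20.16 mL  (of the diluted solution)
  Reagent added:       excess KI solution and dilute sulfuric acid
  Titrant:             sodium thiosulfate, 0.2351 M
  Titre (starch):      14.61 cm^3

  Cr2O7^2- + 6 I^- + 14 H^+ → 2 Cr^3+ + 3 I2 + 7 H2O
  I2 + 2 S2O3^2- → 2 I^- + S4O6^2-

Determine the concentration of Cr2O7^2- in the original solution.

n(S2O3^2-) = 0.01461 × 0.2351 = 3.435 × 10^-3 mol
n(I2) = n(S2O3^2-)/2 = 1.717 × 10^-3 mol
From the 1:3 ratio, n(Cr2O7^2-) in the aliquot = 1/3 × 1.717 × 10^-3 = 5.725 × 10^-4 mol
[Cr2O7^2-]_dilute = 5.725 × 10^-4 / 0.02016 = 0.02840 mol/L
[Cr2O7^2-]_original = 0.02840 × 100.0/9.904 = 0.2867 mol/L

0.2867 M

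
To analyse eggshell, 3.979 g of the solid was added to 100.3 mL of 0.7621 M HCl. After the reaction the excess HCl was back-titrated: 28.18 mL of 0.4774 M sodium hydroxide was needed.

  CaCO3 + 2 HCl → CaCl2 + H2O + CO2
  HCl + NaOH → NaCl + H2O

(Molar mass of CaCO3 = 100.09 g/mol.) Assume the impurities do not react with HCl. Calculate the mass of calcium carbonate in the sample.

n(HCl) added = 0.1003 × 0.7621 = 0.07644 mol
n(NaOH) used in back-titration = 0.02818 × 0.4774 = 0.01345 mol
n(HCl) left over = 0.01345 mol (1:1 ratio)
n(HCl) consumed by analyte = 0.07644 − 0.01345 = 0.06299 mol
From the 1:2 ratio, n(CaCO3) = 1/2 × 0.06299 = 0.03149 mol
mass of CaCO3 = 0.03149 × 100.09 = 3.152 g

3.152 g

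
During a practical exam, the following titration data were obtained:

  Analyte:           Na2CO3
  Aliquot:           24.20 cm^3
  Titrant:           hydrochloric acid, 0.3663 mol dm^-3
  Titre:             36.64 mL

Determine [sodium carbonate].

Na2CO3 + 2 HCl → 2 NaCl + H2O + CO2
n(HCl) = 0.03664 L × 0.3663 mol/L = 0.01342 mol
From the 1:2 mole ratio, n(Na2CO3) = 1/2 × 0.01342 = 6.711 × 10^-3 mol
[Na2CO3] = 6.711 × 10^-3 mol / 0.02420 L = 0.2773 mol/L

0.2773 mol/L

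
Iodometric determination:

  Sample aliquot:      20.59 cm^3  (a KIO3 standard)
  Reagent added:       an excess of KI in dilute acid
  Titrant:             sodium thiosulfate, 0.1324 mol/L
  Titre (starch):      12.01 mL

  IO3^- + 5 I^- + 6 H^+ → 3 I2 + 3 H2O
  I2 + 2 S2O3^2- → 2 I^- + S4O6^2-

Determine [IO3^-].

n(S2O3^2-) = 0.01201 × 0.1324 = 1.590 × 10^-3 mol
n(I2) = n(S2O3^2-)/2 = 7.951 × 10^-4 mol
From the 1:3 ratio, n(IO3^-) in the aliquot = 1/3 × 7.951 × 10^-4 = 2.650 × 10^-4 mol
[IO3^-] = 2.650 × 10^-4 / 0.02059 = 0.01287 mol/L

0.01287 mol/L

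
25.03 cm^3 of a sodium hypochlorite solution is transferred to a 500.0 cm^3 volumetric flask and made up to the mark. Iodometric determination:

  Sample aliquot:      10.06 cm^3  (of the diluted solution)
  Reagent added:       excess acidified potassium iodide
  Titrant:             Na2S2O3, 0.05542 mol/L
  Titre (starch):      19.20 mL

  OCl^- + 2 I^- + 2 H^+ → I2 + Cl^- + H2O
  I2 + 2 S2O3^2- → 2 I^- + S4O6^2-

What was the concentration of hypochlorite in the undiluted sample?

1.056 mol/L

n(S2O3^2-) = 0.01920 × 0.05542 = 1.064 × 10^-3 mol
n(I2) = n(S2O3^2-)/2 = 5.320 × 10^-4 mol
n(OCl^-) in the aliquot = 5.320 × 10^-4 mol (1:1 ratio)
[OCl^-]_dilute = 5.320 × 10^-4 / 0.01006 = 0.05289 mol/L
[OCl^-]_original = 0.05289 × 500.0/25.03 = 1.056 mol/L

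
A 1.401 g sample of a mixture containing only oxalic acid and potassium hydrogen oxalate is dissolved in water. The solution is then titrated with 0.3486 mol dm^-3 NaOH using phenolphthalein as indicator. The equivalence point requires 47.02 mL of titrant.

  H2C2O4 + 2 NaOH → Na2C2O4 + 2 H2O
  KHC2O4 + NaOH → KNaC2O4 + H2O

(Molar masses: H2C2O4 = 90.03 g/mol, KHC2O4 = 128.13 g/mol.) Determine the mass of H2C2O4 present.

n(NaOH) = 0.04702 × 0.3486 = 0.01639 mol
Let x = n(H2C2O4), y = n(KHC2O4).
Titrant: 2x + 1y = 0.01639;  mass: 90.03x + 128.13y = 1.401
Solving, x = 4.206 × 10^-3 mol, y = 7.979 × 10^-3 mol
mass of H2C2O4 = 4.206 × 10^-3 × 90.03 = 0.3787 g

0.3787 g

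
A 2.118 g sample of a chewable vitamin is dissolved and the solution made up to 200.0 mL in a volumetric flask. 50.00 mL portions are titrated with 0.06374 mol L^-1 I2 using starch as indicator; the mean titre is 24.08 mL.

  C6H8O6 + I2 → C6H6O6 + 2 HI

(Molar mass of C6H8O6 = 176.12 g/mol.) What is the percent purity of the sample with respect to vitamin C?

n(I2) per titration = 0.02408 × 0.06374 = 1.535 × 10^-3 mol
n(C6H8O6) in each aliquot = 1.535 × 10^-3 mol (1:1 ratio)
n(C6H8O6) in the whole flask = 1.535 × 10^-3 × 200.0/50.00 = 6.139 × 10^-3 mol
mass of C6H8O6 = 6.139 × 10^-3 × 176.12 = 1.081 g
% C6H8O6 = 1.081 / 2.118 × 100 = 51.05 %

51.05 %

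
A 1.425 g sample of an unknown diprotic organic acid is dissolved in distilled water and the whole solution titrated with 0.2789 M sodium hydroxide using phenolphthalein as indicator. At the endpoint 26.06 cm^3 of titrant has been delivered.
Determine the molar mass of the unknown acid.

392.1 g/mol

n(NaOH) = 0.02606 L × 0.2789 mol/L = 7.268 × 10^-3 mol
From the 1:2 ratio, n(H2A) = 1/2 × 7.268 × 10^-3 = 3.634 × 10^-3 mol
M = m / n = 1.425 g / 3.634 × 10^-3 mol = 392.1 g/mol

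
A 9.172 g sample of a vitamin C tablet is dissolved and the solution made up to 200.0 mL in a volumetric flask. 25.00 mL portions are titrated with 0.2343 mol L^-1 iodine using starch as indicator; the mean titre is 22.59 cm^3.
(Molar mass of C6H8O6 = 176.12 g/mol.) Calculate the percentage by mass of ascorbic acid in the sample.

C6H8O6 + I2 → C6H6O6 + 2 HI
n(I2) per titration = 0.02259 × 0.2343 = 5.293 × 10^-3 mol
n(C6H8O6) in each aliquot = 5.293 × 10^-3 mol (1:1 ratio)
n(C6H8O6) in the whole flask = 5.293 × 10^-3 × 200.0/25.00 = 0.04234 mol
mass of C6H8O6 = 0.04234 × 176.12 = 7.457 g
% C6H8O6 = 7.457 / 9.172 × 100 = 81.31 %

81.31 %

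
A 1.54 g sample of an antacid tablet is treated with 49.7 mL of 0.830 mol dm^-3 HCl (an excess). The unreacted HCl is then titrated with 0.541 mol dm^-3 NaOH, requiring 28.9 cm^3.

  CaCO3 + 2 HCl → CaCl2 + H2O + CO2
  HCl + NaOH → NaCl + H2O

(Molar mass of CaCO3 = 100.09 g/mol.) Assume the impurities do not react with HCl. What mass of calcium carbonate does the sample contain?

1.28 g

n(HCl) added = 0.0497 × 0.830 = 0.0413 mol
n(NaOH) used in back-titration = 0.0289 × 0.541 = 0.0156 mol
n(HCl) left over = 0.0156 mol (1:1 ratio)
n(HCl) consumed by analyte = 0.0413 − 0.0156 = 0.0256 mol
From the 1:2 ratio, n(CaCO3) = 1/2 × 0.0256 = 0.0128 mol
mass of CaCO3 = 0.0128 × 100.09 = 1.28 g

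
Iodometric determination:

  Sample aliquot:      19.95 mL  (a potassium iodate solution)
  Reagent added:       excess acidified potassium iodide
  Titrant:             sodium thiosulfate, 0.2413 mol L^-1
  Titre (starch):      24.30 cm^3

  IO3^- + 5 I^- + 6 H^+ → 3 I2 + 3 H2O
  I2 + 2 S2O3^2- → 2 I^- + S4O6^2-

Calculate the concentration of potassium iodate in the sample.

n(S2O3^2-) = 0.02430 × 0.2413 = 5.864 × 10^-3 mol
n(I2) = n(S2O3^2-)/2 = 2.932 × 10^-3 mol
From the 1:3 ratio, n(IO3^-) in the aliquot = 1/3 × 2.932 × 10^-3 = 9.773 × 10^-4 mol
[IO3^-] = 9.773 × 10^-4 / 0.01995 = 0.04899 mol/L

0.04899 mol/L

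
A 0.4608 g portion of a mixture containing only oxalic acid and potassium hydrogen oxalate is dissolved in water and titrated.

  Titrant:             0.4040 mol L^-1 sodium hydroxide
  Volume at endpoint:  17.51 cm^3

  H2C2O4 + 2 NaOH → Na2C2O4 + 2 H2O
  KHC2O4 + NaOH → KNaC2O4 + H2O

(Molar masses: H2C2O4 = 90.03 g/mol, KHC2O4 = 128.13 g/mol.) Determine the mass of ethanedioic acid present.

0.2413 g

n(NaOH) = 0.01751 × 0.4040 = 7.074 × 10^-3 mol
Let x = n(H2C2O4), y = n(KHC2O4).
Titrant: 2x + 1y = 7.074 × 10^-3;  mass: 90.03x + 128.13y = 0.4608
Solving, x = 2.681 × 10^-3 mol, y = 1.713 × 10^-3 mol
mass of H2C2O4 = 2.681 × 10^-3 × 90.03 = 0.2413 g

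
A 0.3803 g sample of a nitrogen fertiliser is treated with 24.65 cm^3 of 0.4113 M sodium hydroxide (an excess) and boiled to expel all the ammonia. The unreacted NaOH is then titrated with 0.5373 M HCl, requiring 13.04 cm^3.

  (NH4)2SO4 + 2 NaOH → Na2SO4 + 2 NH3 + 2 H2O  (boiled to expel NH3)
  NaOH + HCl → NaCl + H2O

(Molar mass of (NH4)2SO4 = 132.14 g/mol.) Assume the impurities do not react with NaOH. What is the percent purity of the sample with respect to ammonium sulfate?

n(NaOH) added = 0.02465 × 0.4113 = 0.01014 mol
n(HCl) used in back-titration = 0.01304 × 0.5373 = 7.006 × 10^-3 mol
n(NaOH) left over = 7.006 × 10^-3 mol (1:1 ratio)
n(NaOH) consumed by analyte = 0.01014 − 7.006 × 10^-3 = 3.132 × 10^-3 mol
From the 1:2 ratio, n((NH4)2SO4) = 1/2 × 3.132 × 10^-3 = 1.566 × 10^-3 mol
mass of (NH4)2SO4 = 1.566 × 10^-3 × 132.14 = 0.2069 g
% (NH4)2SO4 = 0.2069 / 0.3803 × 100 = 54.42 %

54.42 %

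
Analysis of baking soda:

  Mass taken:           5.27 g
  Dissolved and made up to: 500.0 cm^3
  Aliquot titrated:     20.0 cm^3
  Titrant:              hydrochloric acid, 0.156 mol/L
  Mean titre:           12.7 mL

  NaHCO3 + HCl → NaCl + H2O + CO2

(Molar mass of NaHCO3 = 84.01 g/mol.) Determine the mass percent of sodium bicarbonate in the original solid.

79.0 %

n(HCl) per titration = 0.0127 × 0.156 = 1.98 × 10^-3 mol
n(NaHCO3) in each aliquot = 1.98 × 10^-3 mol (1:1 ratio)
n(NaHCO3) in the whole flask = 1.98 × 10^-3 × 500.0/20.0 = 0.0495 mol
mass of NaHCO3 = 0.0495 × 84.01 = 4.16 g
% NaHCO3 = 4.16 / 5.27 × 100 = 79.0 %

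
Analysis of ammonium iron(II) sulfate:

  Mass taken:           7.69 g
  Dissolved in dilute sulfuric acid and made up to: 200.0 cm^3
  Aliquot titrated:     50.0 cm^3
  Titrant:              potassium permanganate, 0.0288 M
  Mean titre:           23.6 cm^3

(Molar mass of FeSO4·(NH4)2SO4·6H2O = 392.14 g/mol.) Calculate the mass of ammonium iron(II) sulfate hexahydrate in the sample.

MnO4^- + 5 Fe^2+ + 8 H^+ → Mn^2+ + 5 Fe^3+ + 4 H2O
n(KMnO4) per titration = 0.0236 × 0.0288 = 6.80 × 10^-4 mol
From the 5:1 ratio, n(FeSO4·(NH4)2SO4·6H2O) in each aliquot = 5/1 × 6.80 × 10^-4 = 3.40 × 10^-3 mol
n(FeSO4·(NH4)2SO4·6H2O) in the whole flask = 3.40 × 10^-3 × 200.0/50.0 = 0.0136 mol
mass of FeSO4·(NH4)2SO4·6H2O = 0.0136 × 392.14 = 5.33 g

5.33 g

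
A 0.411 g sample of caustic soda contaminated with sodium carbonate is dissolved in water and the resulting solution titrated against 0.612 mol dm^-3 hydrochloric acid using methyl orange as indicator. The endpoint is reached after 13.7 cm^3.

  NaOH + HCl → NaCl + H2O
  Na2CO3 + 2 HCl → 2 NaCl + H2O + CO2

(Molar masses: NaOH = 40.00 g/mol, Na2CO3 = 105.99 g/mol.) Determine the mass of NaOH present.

n(HCl) = 0.0137 × 0.612 = 8.38 × 10^-3 mol
Let x = n(NaOH), y = n(Na2CO3).
Titrant: 1x + 2y = 8.38 × 10^-3;  mass: 40.00x + 105.99y = 0.411
Solving, x = 2.56 × 10^-3 mol, y = 2.91 × 10^-3 mol
mass of NaOH = 2.56 × 10^-3 × 40.00 = 0.103 g

0.103 g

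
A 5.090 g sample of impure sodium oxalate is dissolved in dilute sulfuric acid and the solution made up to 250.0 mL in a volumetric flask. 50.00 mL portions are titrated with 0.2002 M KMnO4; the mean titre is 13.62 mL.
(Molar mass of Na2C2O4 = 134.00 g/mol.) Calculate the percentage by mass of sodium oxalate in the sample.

2 MnO4^- + 5 C2O4^2- + 16 H^+ → 2 Mn^2+ + 10 CO2 + 8 H2O
n(KMnO4) per titration = 0.01362 × 0.2002 = 2.727 × 10^-3 mol
From the 5:2 ratio, n(Na2C2O4) in each aliquot = 5/2 × 2.727 × 10^-3 = 6.817 × 10^-3 mol
n(Na2C2O4) in the whole flask = 6.817 × 10^-3 × 250.0/50.00 = 0.03408 mol
mass of Na2C2O4 = 0.03408 × 134.00 = 4.567 g
% Na2C2O4 = 4.567 / 5.090 × 100 = 89.73 %

89.73 %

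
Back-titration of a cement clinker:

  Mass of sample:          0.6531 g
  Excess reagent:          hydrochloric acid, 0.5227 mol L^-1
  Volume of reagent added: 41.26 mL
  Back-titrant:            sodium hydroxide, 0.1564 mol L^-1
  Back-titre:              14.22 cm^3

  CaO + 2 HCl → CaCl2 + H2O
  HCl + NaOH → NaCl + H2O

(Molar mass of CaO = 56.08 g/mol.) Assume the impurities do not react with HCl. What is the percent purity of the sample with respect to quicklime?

n(HCl) added = 0.04126 × 0.5227 = 0.02157 mol
n(NaOH) used in back-titration = 0.01422 × 0.1564 = 2.224 × 10^-3 mol
n(HCl) left over = 2.224 × 10^-3 mol (1:1 ratio)
n(HCl) consumed by analyte = 0.02157 − 2.224 × 10^-3 = 0.01934 mol
From the 1:2 ratio, n(CaO) = 1/2 × 0.01934 = 9.671 × 10^-3 mol
mass of CaO = 9.671 × 10^-3 × 56.08 = 0.5424 g
% CaO = 0.5424 / 0.6531 × 100 = 83.04 %

83.04 %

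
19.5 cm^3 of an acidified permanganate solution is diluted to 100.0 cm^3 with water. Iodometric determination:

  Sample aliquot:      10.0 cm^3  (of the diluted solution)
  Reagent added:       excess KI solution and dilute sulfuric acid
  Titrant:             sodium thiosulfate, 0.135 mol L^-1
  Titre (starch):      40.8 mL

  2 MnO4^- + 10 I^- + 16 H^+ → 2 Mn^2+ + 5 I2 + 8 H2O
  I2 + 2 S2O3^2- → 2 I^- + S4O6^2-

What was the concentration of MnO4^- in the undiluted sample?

n(S2O3^2-) = 0.0408 × 0.135 = 5.51 × 10^-3 mol
n(I2) = n(S2O3^2-)/2 = 2.75 × 10^-3 mol
From the 2:5 ratio, n(MnO4^-) in the aliquot = 2/5 × 2.75 × 10^-3 = 1.10 × 10^-3 mol
[MnO4^-]_dilute = 1.10 × 10^-3 / 0.0100 = 0.110 mol/L
[MnO4^-]_original = 0.110 × 100.0/19.5 = 0.565 mol/L

0.565 mol/L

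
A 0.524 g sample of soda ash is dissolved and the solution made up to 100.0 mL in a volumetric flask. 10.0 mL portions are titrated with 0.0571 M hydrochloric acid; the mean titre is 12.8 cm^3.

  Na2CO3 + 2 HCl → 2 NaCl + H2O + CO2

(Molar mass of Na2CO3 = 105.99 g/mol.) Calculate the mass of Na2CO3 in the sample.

n(HCl) per titration = 0.0128 × 0.0571 = 7.31 × 10^-4 mol
From the 1:2 ratio, n(Na2CO3) in each aliquot = 1/2 × 7.31 × 10^-4 = 3.65 × 10^-4 mol
n(Na2CO3) in the whole flask = 3.65 × 10^-4 × 100.0/10.0 = 3.65 × 10^-3 mol
mass of Na2CO3 = 3.65 × 10^-3 × 105.99 = 0.387 g

0.387 g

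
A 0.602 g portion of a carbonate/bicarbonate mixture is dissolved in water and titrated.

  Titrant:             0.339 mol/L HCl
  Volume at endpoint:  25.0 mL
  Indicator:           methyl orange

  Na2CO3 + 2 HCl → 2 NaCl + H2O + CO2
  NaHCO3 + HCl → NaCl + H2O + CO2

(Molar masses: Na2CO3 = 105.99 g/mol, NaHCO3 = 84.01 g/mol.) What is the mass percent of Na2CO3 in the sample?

n(HCl) = 0.0250 × 0.339 = 8.48 × 10^-3 mol
Let x = n(Na2CO3), y = n(NaHCO3).
Titrant: 2x + 1y = 8.48 × 10^-3;  mass: 105.99x + 84.01y = 0.602
Solving, x = 1.77 × 10^-3 mol, y = 4.93 × 10^-3 mol
mass of Na2CO3 = 1.77 × 10^-3 × 105.99 = 0.188 g
% Na2CO3 = 0.188 / 0.602 × 100 = 31.2 %

31.2 %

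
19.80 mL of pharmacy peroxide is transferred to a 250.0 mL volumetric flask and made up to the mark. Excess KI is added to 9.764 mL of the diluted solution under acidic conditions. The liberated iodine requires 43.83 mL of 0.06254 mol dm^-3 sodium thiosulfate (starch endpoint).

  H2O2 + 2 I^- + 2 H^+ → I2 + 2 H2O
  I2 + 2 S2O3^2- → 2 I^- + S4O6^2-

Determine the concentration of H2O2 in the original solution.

n(S2O3^2-) = 0.04383 × 0.06254 = 2.741 × 10^-3 mol
n(I2) = n(S2O3^2-)/2 = 1.371 × 10^-3 mol
n(H2O2) in the aliquot = 1.371 × 10^-3 mol (1:1 ratio)
[H2O2]_dilute = 1.371 × 10^-3 / 0.009764 = 0.1404 mol/L
[H2O2]_original = 0.1404 × 250.0/19.80 = 1.772 mol/L

1.772 mol/L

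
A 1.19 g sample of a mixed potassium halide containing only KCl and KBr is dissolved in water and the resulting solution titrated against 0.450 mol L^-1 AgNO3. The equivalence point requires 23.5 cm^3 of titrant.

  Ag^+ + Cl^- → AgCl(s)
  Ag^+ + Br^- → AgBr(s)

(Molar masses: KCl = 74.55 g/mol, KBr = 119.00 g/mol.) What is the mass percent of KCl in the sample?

9.64 %

n(AgNO3) = 0.0235 × 0.450 = 0.0106 mol
Let x = n(KCl), y = n(KBr).
Titrant: 1x + 1y = 0.0106;  mass: 74.55x + 119.00y = 1.19
Solving, x = 1.54 × 10^-3 mol, y = 9.04 × 10^-3 mol
mass of KCl = 1.54 × 10^-3 × 74.55 = 0.115 g
% KCl = 0.115 / 1.19 × 100 = 9.64 %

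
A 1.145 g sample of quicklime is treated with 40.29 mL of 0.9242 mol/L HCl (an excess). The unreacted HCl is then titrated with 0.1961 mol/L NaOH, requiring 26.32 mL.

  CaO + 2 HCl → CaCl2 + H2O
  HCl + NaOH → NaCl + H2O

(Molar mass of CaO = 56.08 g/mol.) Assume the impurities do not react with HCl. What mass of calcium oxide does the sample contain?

n(HCl) added = 0.04029 × 0.9242 = 0.03724 mol
n(NaOH) used in back-titration = 0.02632 × 0.1961 = 5.161 × 10^-3 mol
n(HCl) left over = 5.161 × 10^-3 mol (1:1 ratio)
n(HCl) consumed by analyte = 0.03724 − 5.161 × 10^-3 = 0.03207 mol
From the 1:2 ratio, n(CaO) = 1/2 × 0.03207 = 0.01604 mol
mass of CaO = 0.01604 × 56.08 = 0.8994 g

0.8994 g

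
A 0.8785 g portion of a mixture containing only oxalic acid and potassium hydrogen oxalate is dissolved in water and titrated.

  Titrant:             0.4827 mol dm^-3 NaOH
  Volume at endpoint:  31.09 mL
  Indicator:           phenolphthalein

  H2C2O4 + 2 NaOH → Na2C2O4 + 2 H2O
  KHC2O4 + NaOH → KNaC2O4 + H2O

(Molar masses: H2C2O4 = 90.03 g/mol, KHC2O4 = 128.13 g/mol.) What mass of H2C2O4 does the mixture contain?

n(NaOH) = 0.03109 × 0.4827 = 0.01501 mol
Let x = n(H2C2O4), y = n(KHC2O4).
Titrant: 2x + 1y = 0.01501;  mass: 90.03x + 128.13y = 0.8785
Solving, x = 6.283 × 10^-3 mol, y = 2.442 × 10^-3 mol
mass of H2C2O4 = 6.283 × 10^-3 × 90.03 = 0.5656 g

0.5656 g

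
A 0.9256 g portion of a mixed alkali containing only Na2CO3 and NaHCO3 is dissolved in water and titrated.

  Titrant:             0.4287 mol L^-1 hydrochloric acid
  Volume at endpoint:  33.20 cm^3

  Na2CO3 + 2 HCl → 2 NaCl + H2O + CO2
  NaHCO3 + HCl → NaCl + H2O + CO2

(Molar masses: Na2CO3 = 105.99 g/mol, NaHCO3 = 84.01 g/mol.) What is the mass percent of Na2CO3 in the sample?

n(HCl) = 0.03320 × 0.4287 = 0.01423 mol
Let x = n(Na2CO3), y = n(NaHCO3).
Titrant: 2x + 1y = 0.01423;  mass: 105.99x + 84.01y = 0.9256
Solving, x = 4.354 × 10^-3 mol, y = 5.524 × 10^-3 mol
mass of Na2CO3 = 4.354 × 10^-3 × 105.99 = 0.4615 g
% Na2CO3 = 0.4615 / 0.9256 × 100 = 49.86 %

49.86 %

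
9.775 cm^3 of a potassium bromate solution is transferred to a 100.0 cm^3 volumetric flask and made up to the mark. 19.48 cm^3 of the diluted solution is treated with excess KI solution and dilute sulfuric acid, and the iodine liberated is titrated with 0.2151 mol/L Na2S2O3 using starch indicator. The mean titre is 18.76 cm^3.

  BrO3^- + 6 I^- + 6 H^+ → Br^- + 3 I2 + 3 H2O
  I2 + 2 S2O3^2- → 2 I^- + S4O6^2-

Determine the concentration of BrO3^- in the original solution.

0.3532 mol/L

n(S2O3^2-) = 0.01876 × 0.2151 = 4.035 × 10^-3 mol
n(I2) = n(S2O3^2-)/2 = 2.018 × 10^-3 mol
From the 1:3 ratio, n(BrO3^-) in the aliquot = 1/3 × 2.018 × 10^-3 = 6.725 × 10^-4 mol
[BrO3^-]_dilute = 6.725 × 10^-4 / 0.01948 = 0.03452 mol/L
[BrO3^-]_original = 0.03452 × 100.0/9.775 = 0.3532 mol/L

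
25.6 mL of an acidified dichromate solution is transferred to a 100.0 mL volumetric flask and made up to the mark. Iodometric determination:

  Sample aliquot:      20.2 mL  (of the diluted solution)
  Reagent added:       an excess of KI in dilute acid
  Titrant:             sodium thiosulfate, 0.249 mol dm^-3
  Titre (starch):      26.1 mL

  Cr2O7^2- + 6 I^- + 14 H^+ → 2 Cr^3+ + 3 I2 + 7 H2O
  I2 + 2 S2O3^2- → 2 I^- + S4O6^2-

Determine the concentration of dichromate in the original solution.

n(S2O3^2-) = 0.0261 × 0.249 = 6.50 × 10^-3 mol
n(I2) = n(S2O3^2-)/2 = 3.25 × 10^-3 mol
From the 1:3 ratio, n(Cr2O7^2-) in the aliquot = 1/3 × 3.25 × 10^-3 = 1.08 × 10^-3 mol
[Cr2O7^2-]_dilute = 1.08 × 10^-3 / 0.0202 = 0.0536 mol/L
[Cr2O7^2-]_original = 0.0536 × 100.0/25.6 = 0.209 mol/L

0.209 mol/L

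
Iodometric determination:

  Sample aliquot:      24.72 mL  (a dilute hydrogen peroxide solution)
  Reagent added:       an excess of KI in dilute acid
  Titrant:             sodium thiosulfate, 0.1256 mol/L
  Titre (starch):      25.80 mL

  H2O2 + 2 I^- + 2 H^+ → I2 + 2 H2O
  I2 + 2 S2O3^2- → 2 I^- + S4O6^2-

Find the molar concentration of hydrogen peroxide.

0.06554 mol/L

n(S2O3^2-) = 0.02580 × 0.1256 = 3.240 × 10^-3 mol
n(I2) = n(S2O3^2-)/2 = 1.620 × 10^-3 mol
n(H2O2) in the aliquot = 1.620 × 10^-3 mol (1:1 ratio)
[H2O2] = 1.620 × 10^-3 / 0.02472 = 0.06554 mol/L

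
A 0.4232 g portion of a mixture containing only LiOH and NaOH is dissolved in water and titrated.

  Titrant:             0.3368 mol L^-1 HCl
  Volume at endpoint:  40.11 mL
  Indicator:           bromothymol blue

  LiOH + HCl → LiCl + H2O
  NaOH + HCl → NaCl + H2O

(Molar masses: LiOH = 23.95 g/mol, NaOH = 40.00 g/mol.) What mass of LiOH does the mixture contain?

0.1748 g

n(HCl) = 0.04011 × 0.3368 = 0.01351 mol
Let x = n(LiOH), y = n(NaOH).
Titrant: 1x + 1y = 0.01351;  mass: 23.95x + 40.00y = 0.4232
Solving, x = 7.300 × 10^-3 mol, y = 6.209 × 10^-3 mol
mass of LiOH = 7.300 × 10^-3 × 23.95 = 0.1748 g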